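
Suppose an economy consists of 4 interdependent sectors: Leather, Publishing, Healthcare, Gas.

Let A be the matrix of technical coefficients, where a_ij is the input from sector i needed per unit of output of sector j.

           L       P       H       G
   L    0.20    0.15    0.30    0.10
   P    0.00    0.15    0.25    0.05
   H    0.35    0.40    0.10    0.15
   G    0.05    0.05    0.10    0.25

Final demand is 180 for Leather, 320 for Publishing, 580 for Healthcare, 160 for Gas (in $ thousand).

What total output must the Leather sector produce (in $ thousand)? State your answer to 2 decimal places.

x_L = 1017.95

I − A =
  [   0.80    -0.15    -0.30    -0.10]
  [   0.00     0.85    -0.25    -0.05]
  [  -0.35    -0.40     0.90    -0.15]
  [  -0.05    -0.05    -0.10     0.75]
Compute the cofactors C_ij = (−1)^(i+j)·(3×3 minor ij) of I−A; the adjugate is their transpose:
adj(I−A) = Cᵀ =
  [ 0.479875   0.199750   0.229125   0.123125]
  [ 0.071500   0.439000   0.153500   0.069500]
  [ 0.229625   0.286250   0.503375   0.150375]
  [ 0.067375   0.080750   0.092625   0.429625]
det(I−A) = Σ_j (I−A)_1j·C_1j = (0.80)(0.479875) + (-0.15)(0.071500) + (-0.30)(0.229625) + (-0.10)(0.067375) = 0.29755
(I − A)⁻¹ = adj(I−A) / det(I−A) ≈
  [   1.6128     0.6713     0.7700     0.4138]
  [   0.2403     1.4754     0.5159     0.2336]
  [   0.7717     0.9620     1.6917     0.5054]
  [   0.2264     0.2714     0.3113     1.4439]
x = (I − A)⁻¹ d = adj(I−A)·d / det(I−A), with det(I−A) = 0.29755:
  x_L = (0.479875·180 + 0.199750·320 + 0.229125·580 + 0.123125·160) / 0.29755 = 302.89 / 0.29755 ≈ 1017.95
  x_P = (0.071500·180 + 0.439000·320 + 0.153500·580 + 0.069500·160) / 0.29755 = 253.50 / 0.29755 ≈ 851.96
  x_H = (0.229625·180 + 0.286250·320 + 0.503375·580 + 0.150375·160) / 0.29755 = 448.95 / 0.29755 ≈ 1508.82
  x_G = (0.067375·180 + 0.080750·320 + 0.092625·580 + 0.429625·160) / 0.29755 = 160.43 / 0.29755 ≈ 539.17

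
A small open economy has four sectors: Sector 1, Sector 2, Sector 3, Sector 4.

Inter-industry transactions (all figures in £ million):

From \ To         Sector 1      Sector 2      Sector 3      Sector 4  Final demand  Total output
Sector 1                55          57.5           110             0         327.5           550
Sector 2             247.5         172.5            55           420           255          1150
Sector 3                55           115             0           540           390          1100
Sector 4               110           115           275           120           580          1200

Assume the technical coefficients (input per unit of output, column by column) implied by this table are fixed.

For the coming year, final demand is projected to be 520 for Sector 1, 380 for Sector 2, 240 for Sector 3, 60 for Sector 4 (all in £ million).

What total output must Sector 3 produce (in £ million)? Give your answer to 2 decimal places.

Technical coefficients a_ij = z_ij / X_j:
  a_11 = 55/550 = 0.10, a_21 = 247.5/550 = 0.45, a_31 = 55/550 = 0.10, a_41 = 110/550 = 0.20
  a_12 = 57.5/1150 = 0.05, a_22 = 172.5/1150 = 0.15, a_32 = 115/1150 = 0.10, a_42 = 115/1150 = 0.10
  a_13 = 110/1100 = 0.10, a_23 = 55/1100 = 0.05, a_33 = 0/1100 = 0.00, a_43 = 275/1100 = 0.25
  a_14 = 0/1200 = 0.00, a_24 = 420/1200 = 0.35, a_34 = 540/1200 = 0.45, a_44 = 120/1200 = 0.10
I − A =
  [   0.90    -0.05    -0.10     0.00]
  [  -0.45     0.85    -0.05    -0.35]
  [  -0.10    -0.10     1.00    -0.45]
  [  -0.20    -0.10    -0.25     0.90]
Compute the cofactors C_ij = (−1)^(i+j)·(3×3 minor ij) of I−A; the adjugate is their transpose:
adj(I−A) = Cᵀ =
  [ 0.618875   0.052875   0.079625   0.060375]
  [ 0.442125   0.690750   0.166750   0.352000]
  [ 0.217250   0.130500   0.633250   0.367375]
  [ 0.247000   0.124750   0.212125   0.724750]
det(I−A) = Σ_j (I−A)_1j·C_1j = (0.90)(0.618875) + (-0.05)(0.442125) + (-0.10)(0.217250) + (0.00)(0.247000) = 0.51315625
(I − A)⁻¹ = adj(I−A) / det(I−A) ≈
  [   1.2060     0.1030     0.1552     0.1177]
  [   0.8616     1.3461     0.3249     0.6860]
  [   0.4234     0.2543     1.2340     0.7159]
  [   0.4813     0.2431     0.4134     1.4123]
x = (I − A)⁻¹ d = adj(I−A)·d / det(I−A), with det(I−A) = 0.51315625:
  x_1 = (0.618875·520 + 0.052875·380 + 0.079625·240 + 0.060375·60) / 0.51315625 = 364.64 / 0.51315625 ≈ 710.58
  x_2 = (0.442125·520 + 0.690750·380 + 0.166750·240 + 0.352000·60) / 0.51315625 = 553.53 / 0.51315625 ≈ 1078.68
  x_3 = (0.217250·520 + 0.130500·380 + 0.633250·240 + 0.367375·60) / 0.51315625 = 336.5825 / 0.51315625 ≈ 655.91
  x_4 = (0.247000·520 + 0.124750·380 + 0.212125·240 + 0.724750·60) / 0.51315625 = 270.24 / 0.51315625 ≈ 526.62

x_3 = 655.91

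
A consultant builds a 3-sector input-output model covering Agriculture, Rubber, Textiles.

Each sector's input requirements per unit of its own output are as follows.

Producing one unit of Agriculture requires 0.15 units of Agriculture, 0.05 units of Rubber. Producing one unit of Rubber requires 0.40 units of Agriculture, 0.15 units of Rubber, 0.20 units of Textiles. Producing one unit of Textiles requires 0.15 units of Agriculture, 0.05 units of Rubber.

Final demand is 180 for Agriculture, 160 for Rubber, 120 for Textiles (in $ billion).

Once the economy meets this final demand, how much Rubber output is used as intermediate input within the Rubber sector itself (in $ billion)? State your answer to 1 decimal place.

z_22 = 32.7

I − A =
  [   0.85    -0.40    -0.15]
  [  -0.05     0.85    -0.05]
  [   0.00    -0.20     1.00]
Cofactors of I−A, C_ij = (−1)^(i+j)·(minor ij) (rows/columns in the sector order above):
  C_11 = (0.85)(1.00) − (-0.05)(-0.20) = 0.8400
  C_12 = −[(-0.05)(1.00) − (-0.05)(0.00)] = 0.0500
  C_13 = (-0.05)(-0.20) − (0.85)(0.00) = 0.0100
  C_21 = −[(-0.40)(1.00) − (-0.15)(-0.20)] = 0.4300
  C_22 = (0.85)(1.00) − (-0.15)(0.00) = 0.8500
  C_23 = −[(0.85)(-0.20) − (-0.40)(0.00)] = 0.1700
  C_31 = (-0.40)(-0.05) − (-0.15)(0.85) = 0.1475
  C_32 = −[(0.85)(-0.05) − (-0.15)(-0.05)] = 0.0500
  C_33 = (0.85)(0.85) − (-0.40)(-0.05) = 0.7025
det(I−A) = Σ_j (I−A)_1j·C_1j = (0.85)(0.8400) + (-0.40)(0.0500) + (-0.15)(0.0100) = 0.6925
adj(I−A) = Cᵀ =
  [ 0.8400   0.4300   0.1475]
  [ 0.0500   0.8500   0.0500]
  [ 0.0100   0.1700   0.7025]
(I − A)⁻¹ = adj(I−A) / det(I−A) ≈
  [   1.2130     0.6209     0.2130]
  [   0.0722     1.2274     0.0722]
  [   0.0144     0.2455     1.0144]
First solve x = (I − A)⁻¹ d = adj(I−A)·d / det(I−A); in particular x_2 = (0.0500·180 + 0.8500·160 + 0.0500·120) / 0.6925 = 151.00 / 0.6925 ≈ 218.051.
Intermediate flow from 2 to 2: z_22 = a_22 · x_2 = 0.15 × 151.00 / 0.6925 = 22.65 / 0.6925 ≈ 32.7.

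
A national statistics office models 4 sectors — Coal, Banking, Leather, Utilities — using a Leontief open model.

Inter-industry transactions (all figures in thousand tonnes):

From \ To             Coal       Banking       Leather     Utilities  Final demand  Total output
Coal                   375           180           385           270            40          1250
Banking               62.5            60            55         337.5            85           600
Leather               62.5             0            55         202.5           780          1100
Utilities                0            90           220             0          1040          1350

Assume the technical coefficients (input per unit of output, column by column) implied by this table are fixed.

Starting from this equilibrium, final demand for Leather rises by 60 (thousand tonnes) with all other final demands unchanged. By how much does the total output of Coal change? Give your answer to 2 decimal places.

Δx_C = 42.64

Technical coefficients a_ij = z_ij / X_j:
  a_CC = 375/1250 = 0.30, a_BC = 62.5/1250 = 0.05, a_LC = 62.5/1250 = 0.05, a_UC = 0/1250 = 0.00
  a_CB = 180/600 = 0.30, a_BB = 60/600 = 0.10, a_LB = 0/600 = 0.00, a_UB = 90/600 = 0.15
  a_CL = 385/1100 = 0.35, a_BL = 55/1100 = 0.05, a_LL = 55/1100 = 0.05, a_UL = 220/1100 = 0.20
  a_CU = 270/1350 = 0.20, a_BU = 337.5/1350 = 0.25, a_LU = 202.5/1350 = 0.15, a_UU = 0/1350 = 0.00
I − A =
  [   0.70    -0.30    -0.35    -0.20]
  [  -0.05     0.90    -0.05    -0.25]
  [  -0.05     0.00     0.95    -0.15]
  [   0.00    -0.15    -0.20     1.00]
Compute the cofactors C_ij = (−1)^(i+j)·(3×3 minor ij) of I−A; the adjugate is their transpose:
adj(I−A) = Cᵀ =
  [ 0.791250   0.312375   0.369375   0.291750]
  [ 0.051000   0.624500   0.089500   0.179750]
  [ 0.044250   0.032250   0.587250   0.105000]
  [ 0.016500   0.100125   0.130875   0.567750]
det(I−A) = Σ_j (I−A)_1j·C_1j = (0.70)(0.791250) + (-0.30)(0.051000) + (-0.35)(0.044250) + (-0.20)(0.016500) = 0.5197875
(I − A)⁻¹ = adj(I−A) / det(I−A) ≈
  [   1.5223     0.6010     0.7106     0.5613]
  [   0.0981     1.2015     0.1722     0.3458]
  [   0.0851     0.0620     1.1298     0.2020]
  [   0.0317     0.1926     0.2518     1.0923]
Δx = (I − A)⁻¹ Δd with Δd having +60 in the Leather component and 0 elsewhere.
So Δx_C = L_CL · (+60), where L_CL = adj(I−A)_CL / det(I−A) = 0.369375 / 0.5197875.
Δx_C = 0.369375 × (+60) / 0.5197875 = 22.1625 / 0.5197875 ≈ 42.64.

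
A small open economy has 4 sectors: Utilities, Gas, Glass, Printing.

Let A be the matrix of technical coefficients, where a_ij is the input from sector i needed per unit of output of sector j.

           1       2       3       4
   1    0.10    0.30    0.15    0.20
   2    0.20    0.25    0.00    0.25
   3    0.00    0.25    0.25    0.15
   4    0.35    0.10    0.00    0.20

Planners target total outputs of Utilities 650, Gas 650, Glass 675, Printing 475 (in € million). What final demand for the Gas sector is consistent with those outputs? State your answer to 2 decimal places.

I − A =
  [   0.90    -0.30    -0.15    -0.20]
  [  -0.20     0.75     0.00    -0.25]
  [   0.00    -0.25     0.75    -0.15]
  [  -0.35    -0.10     0.00     0.80]
d = (I − A) x:
  d_1 = (+0.90)·650 + (-0.30)·650 + (-0.15)·675 + (-0.20)·475 = 193.75
  d_2 = (-0.20)·650 + (+0.75)·650 + (+0.00)·675 + (-0.25)·475 = 238.75
  d_3 = (+0.00)·650 + (-0.25)·650 + (+0.75)·675 + (-0.15)·475 = 272.50
  d_4 = (-0.35)·650 + (-0.10)·650 + (+0.00)·675 + (+0.80)·475 = 87.50

d_2 = 238.75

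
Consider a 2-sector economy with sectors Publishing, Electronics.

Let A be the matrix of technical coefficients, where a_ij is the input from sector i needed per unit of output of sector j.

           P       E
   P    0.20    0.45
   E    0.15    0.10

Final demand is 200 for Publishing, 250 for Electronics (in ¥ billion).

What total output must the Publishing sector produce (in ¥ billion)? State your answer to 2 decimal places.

I − A =
  [   0.80    -0.45]
  [  -0.15     0.90]
det(I−A) = (0.80)(0.90) − (-0.45)(-0.15) = 0.6525
adj(I−A) = [[0.90, 0.45], [0.15, 0.80]]
(I − A)⁻¹ = adj(I−A) / det(I−A) ≈
  [   1.3793     0.6897]
  [   0.2299     1.2261]
x = (I − A)⁻¹ d = adj(I−A)·d / det(I−A), with det(I−A) = 0.6525:
  x_P = (0.90·200 + 0.45·250) / 0.6525 = 292.50 / 0.6525 ≈ 448.28
  x_E = (0.15·200 + 0.80·250) / 0.6525 = 230.00 / 0.6525 ≈ 352.49

x_P = 448.28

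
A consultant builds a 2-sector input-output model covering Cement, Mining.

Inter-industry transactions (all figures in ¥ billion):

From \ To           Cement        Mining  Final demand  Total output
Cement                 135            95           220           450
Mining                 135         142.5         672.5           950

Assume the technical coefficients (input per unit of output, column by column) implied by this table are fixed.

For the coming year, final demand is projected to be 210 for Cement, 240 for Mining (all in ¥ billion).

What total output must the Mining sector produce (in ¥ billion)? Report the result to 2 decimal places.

x_M = 408.85

Technical coefficients a_ij = z_ij / X_j:
  a_CC = 135/450 = 0.30, a_MC = 135/450 = 0.30
  a_CM = 95/950 = 0.10, a_MM = 142.5/950 = 0.15
I − A =
  [   0.70    -0.10]
  [  -0.30     0.85]
det(I−A) = (0.70)(0.85) − (-0.10)(-0.30) = 0.5650
adj(I−A) = [[0.85, 0.10], [0.30, 0.70]]
(I − A)⁻¹ = adj(I−A) / det(I−A) ≈
  [   1.5044     0.1770]
  [   0.5310     1.2389]
x = (I − A)⁻¹ d = adj(I−A)·d / det(I−A), with det(I−A) = 0.5650:
  x_C = (0.85·210 + 0.10·240) / 0.5650 = 202.50 / 0.5650 ≈ 358.41
  x_M = (0.30·210 + 0.70·240) / 0.5650 = 231.00 / 0.5650 ≈ 408.85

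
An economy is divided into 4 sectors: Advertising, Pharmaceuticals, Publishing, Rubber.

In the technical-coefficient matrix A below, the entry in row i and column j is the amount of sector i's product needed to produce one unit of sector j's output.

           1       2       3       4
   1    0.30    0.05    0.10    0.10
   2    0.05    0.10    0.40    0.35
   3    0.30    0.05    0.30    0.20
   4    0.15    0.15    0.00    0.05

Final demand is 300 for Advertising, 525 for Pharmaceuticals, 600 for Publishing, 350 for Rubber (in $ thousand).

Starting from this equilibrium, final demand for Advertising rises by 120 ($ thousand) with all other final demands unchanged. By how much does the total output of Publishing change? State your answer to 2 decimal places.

I − A =
  [   0.70    -0.05    -0.10    -0.10]
  [  -0.05     0.90    -0.40    -0.35]
  [  -0.30    -0.05     0.70    -0.20]
  [  -0.15    -0.15     0.00     0.95]
Compute the cofactors C_ij = (−1)^(i+j)·(3×3 minor ij) of I−A; the adjugate is their transpose:
adj(I−A) = Cᵀ =
  [ 0.53075   0.05150   0.10525   0.09700]
  [ 0.19600   0.42350   0.27000   0.23350]
  [ 0.27425   0.07375   0.54250   0.17025]
  [ 0.11475   0.07500   0.05925   0.39200]
det(I−A) = Σ_j (I−A)_1j·C_1j = (0.70)(0.53075) + (-0.05)(0.19600) + (-0.10)(0.27425) + (-0.10)(0.11475) = 0.322825
(I − A)⁻¹ = adj(I−A) / det(I−A) ≈
  [   1.6441     0.1595     0.3260     0.3005]
  [   0.6071     1.3119     0.8364     0.7233]
  [   0.8495     0.2285     1.6805     0.5274]
  [   0.3555     0.2323     0.1835     1.2143]
Δx = (I − A)⁻¹ Δd with Δd having +120 in the Advertising component and 0 elsewhere.
So Δx_3 = L_31 · (+120), where L_31 = adj(I−A)_31 / det(I−A) = 0.27425 / 0.322825.
Δx_3 = 0.27425 × (+120) / 0.322825 = 32.91 / 0.322825 ≈ 101.94.

Δx_3 = 101.94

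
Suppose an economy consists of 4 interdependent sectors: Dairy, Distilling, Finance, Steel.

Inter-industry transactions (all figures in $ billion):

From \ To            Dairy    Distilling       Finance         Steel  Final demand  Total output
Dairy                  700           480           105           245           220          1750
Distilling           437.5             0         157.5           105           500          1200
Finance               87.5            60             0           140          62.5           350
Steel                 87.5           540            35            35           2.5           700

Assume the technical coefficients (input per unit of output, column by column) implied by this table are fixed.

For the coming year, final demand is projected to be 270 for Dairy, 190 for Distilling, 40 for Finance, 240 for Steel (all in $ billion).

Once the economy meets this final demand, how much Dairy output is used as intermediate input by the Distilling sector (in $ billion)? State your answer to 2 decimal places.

z_12 = 344.84

Technical coefficients a_ij = z_ij / X_j:
  a_11 = 700/1750 = 0.40, a_21 = 437.5/1750 = 0.25, a_31 = 87.5/1750 = 0.05, a_41 = 87.5/1750 = 0.05
  a_12 = 480/1200 = 0.40, a_22 = 0/1200 = 0.00, a_32 = 60/1200 = 0.05, a_42 = 540/1200 = 0.45
  a_13 = 105/350 = 0.30, a_23 = 157.5/350 = 0.45, a_33 = 0/350 = 0.00, a_43 = 35/350 = 0.10
  a_14 = 245/700 = 0.35, a_24 = 105/700 = 0.15, a_34 = 140/700 = 0.20, a_44 = 35/700 = 0.05
I − A =
  [   0.60    -0.40    -0.30    -0.35]
  [  -0.25     1.00    -0.45    -0.15]
  [  -0.05    -0.05     1.00    -0.20]
  [  -0.05    -0.45    -0.10     0.95]
Compute the cofactors C_ij = (−1)^(i+j)·(3×3 minor ij) of I−A; the adjugate is their transpose:
adj(I−A) = Cᵀ =
  [ 0.799875   0.572500   0.547625   0.500375]
  [ 0.266625   0.521500   0.339875   0.252125]
  [ 0.088875   0.112500   0.374625   0.129375]
  [ 0.177750   0.289000   0.229250   0.458750]
det(I−A) = Σ_j (I−A)_1j·C_1j = (0.60)(0.799875) + (-0.40)(0.266625) + (-0.30)(0.088875) + (-0.35)(0.177750) = 0.2844
(I − A)⁻¹ = adj(I−A) / det(I−A) ≈
  [   2.8125     2.0130     1.9255     1.7594]
  [   0.9375     1.8337     1.1951     0.8865]
  [   0.3125     0.3956     1.3172     0.4549]
  [   0.6250     1.0162     0.8061     1.6130]
First solve x = (I − A)⁻¹ d = adj(I−A)·d / det(I−A); in particular x_2 = (0.266625·270 + 0.521500·190 + 0.339875·40 + 0.252125·240) / 0.2844 = 245.17875 / 0.2844 ≈ 862.0912.
Intermediate flow from 1 to 2: z_12 = a_12 · x_2 = 0.40 × 245.17875 / 0.2844 = 98.0715 / 0.2844 ≈ 344.84.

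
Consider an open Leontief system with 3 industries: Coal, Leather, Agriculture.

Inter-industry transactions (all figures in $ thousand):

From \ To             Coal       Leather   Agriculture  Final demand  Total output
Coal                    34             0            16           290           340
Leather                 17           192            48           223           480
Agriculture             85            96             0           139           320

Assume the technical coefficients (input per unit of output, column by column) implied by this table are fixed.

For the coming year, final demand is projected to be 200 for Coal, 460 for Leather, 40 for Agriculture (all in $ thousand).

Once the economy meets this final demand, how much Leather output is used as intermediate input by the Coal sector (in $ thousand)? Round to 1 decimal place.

z_LC = 11.9

Technical coefficients a_ij = z_ij / X_j:
  a_CC = 34/340 = 0.10, a_LC = 17/340 = 0.05, a_AC = 85/340 = 0.25
  a_CL = 0/480 = 0.00, a_LL = 192/480 = 0.40, a_AL = 96/480 = 0.20
  a_CA = 16/320 = 0.05, a_LA = 48/320 = 0.15, a_AA = 0/320 = 0.00
I − A =
  [   0.90     0.00    -0.05]
  [  -0.05     0.60    -0.15]
  [  -0.25    -0.20     1.00]
Cofactors of I−A, C_ij = (−1)^(i+j)·(minor ij) (rows/columns in the sector order above):
  C_11 = (0.60)(1.00) − (-0.15)(-0.20) = 0.5700
  C_12 = −[(-0.05)(1.00) − (-0.15)(-0.25)] = 0.0875
  C_13 = (-0.05)(-0.20) − (0.60)(-0.25) = 0.1600
  C_21 = −[(0.00)(1.00) − (-0.05)(-0.20)] = 0.0100
  C_22 = (0.90)(1.00) − (-0.05)(-0.25) = 0.8875
  C_23 = −[(0.90)(-0.20) − (0.00)(-0.25)] = 0.1800
  C_31 = (0.00)(-0.15) − (-0.05)(0.60) = 0.0300
  C_32 = −[(0.90)(-0.15) − (-0.05)(-0.05)] = 0.1375
  C_33 = (0.90)(0.60) − (0.00)(-0.05) = 0.5400
det(I−A) = Σ_j (I−A)_1j·C_1j = (0.90)(0.5700) + (0.00)(0.0875) + (-0.05)(0.1600) = 0.5050
adj(I−A) = Cᵀ =
  [ 0.5700   0.0100   0.0300]
  [ 0.0875   0.8875   0.1375]
  [ 0.1600   0.1800   0.5400]
(I − A)⁻¹ = adj(I−A) / det(I−A) ≈
  [   1.1287     0.0198     0.0594]
  [   0.1733     1.7574     0.2723]
  [   0.3168     0.3564     1.0693]
First solve x = (I − A)⁻¹ d = adj(I−A)·d / det(I−A); in particular x_C = (0.5700·200 + 0.0100·460 + 0.0300·40) / 0.5050 = 119.80 / 0.5050 ≈ 237.228.
Intermediate flow from L to C: z_LC = a_LC · x_C = 0.05 × 119.80 / 0.5050 = 5.99 / 0.5050 ≈ 11.9.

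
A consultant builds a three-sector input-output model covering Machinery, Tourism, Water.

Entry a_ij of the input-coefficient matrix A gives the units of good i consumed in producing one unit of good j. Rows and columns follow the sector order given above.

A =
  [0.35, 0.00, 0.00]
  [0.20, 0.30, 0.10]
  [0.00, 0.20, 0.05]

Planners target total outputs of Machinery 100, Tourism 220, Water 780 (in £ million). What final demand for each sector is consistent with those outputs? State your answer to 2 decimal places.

I − A =
  [   0.65     0.00     0.00]
  [  -0.20     0.70    -0.10]
  [   0.00    -0.20     0.95]
d = (I − A) x:
  d_1 = (+0.65)·100 + (+0.00)·220 + (+0.00)·780 = 65.00
  d_2 = (-0.20)·100 + (+0.70)·220 + (-0.10)·780 = 56.00
  d_3 = (+0.00)·100 + (-0.20)·220 + (+0.95)·780 = 697.00

d_1 = 65.00, d_2 = 56.00, d_3 = 697.00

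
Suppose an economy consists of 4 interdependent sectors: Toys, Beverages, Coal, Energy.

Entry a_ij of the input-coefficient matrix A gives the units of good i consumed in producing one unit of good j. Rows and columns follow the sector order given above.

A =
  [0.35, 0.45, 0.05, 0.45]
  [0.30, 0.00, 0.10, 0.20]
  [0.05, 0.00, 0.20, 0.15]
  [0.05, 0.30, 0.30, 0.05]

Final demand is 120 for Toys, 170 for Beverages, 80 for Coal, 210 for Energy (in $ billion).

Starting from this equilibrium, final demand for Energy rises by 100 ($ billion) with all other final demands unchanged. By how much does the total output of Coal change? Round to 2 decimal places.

Δx_C = 39.25

I − A =
  [   0.65    -0.45    -0.05    -0.45]
  [  -0.30     1.00    -0.10    -0.20]
  [  -0.05     0.00     0.80    -0.15]
  [  -0.05    -0.30    -0.30     0.95]
Compute the cofactors C_ij = (−1)^(i+j)·(3×3 minor ij) of I−A; the adjugate is their transpose:
adj(I−A) = Cᵀ =
  [ 0.66250   0.43200   0.26275   0.44625]
  [ 0.23100   0.43725   0.15375   0.22575]
  [ 0.06550   0.06075   0.38275   0.10425]
  [ 0.12850   0.18000   0.18325   0.40725]
det(I−A) = Σ_j (I−A)_1j·C_1j = (0.65)(0.66250) + (-0.45)(0.23100) + (-0.05)(0.06550) + (-0.45)(0.12850) = 0.265575
(I − A)⁻¹ = adj(I−A) / det(I−A) ≈
  [   2.4946     1.6267     0.9894     1.6803]
  [   0.8698     1.6464     0.5789     0.8500]
  [   0.2466     0.2287     1.4412     0.3925]
  [   0.4839     0.6778     0.6900     1.5335]
Δx = (I − A)⁻¹ Δd with Δd having +100 in the Energy component and 0 elsewhere.
So Δx_C = L_CE · (+100), where L_CE = adj(I−A)_CE / det(I−A) = 0.10425 / 0.265575.
Δx_C = 0.10425 × (+100) / 0.265575 = 10.425 / 0.265575 ≈ 39.25.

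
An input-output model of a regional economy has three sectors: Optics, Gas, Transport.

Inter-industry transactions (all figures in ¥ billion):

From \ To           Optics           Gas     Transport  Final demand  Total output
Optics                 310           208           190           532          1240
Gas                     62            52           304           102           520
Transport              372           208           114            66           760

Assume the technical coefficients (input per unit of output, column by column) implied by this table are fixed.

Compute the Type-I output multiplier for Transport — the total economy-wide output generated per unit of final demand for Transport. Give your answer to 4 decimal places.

m_3 = 4.2767

Technical coefficients a_ij = z_ij / X_j:
  a_11 = 310/1240 = 0.25, a_21 = 62/1240 = 0.05, a_31 = 372/1240 = 0.30
  a_12 = 208/520 = 0.40, a_22 = 52/520 = 0.10, a_32 = 208/520 = 0.40
  a_13 = 190/760 = 0.25, a_23 = 304/760 = 0.40, a_33 = 114/760 = 0.15
I − A =
  [   0.75    -0.40    -0.25]
  [  -0.05     0.90    -0.40]
  [  -0.30    -0.40     0.85]
Cofactors of I−A, C_ij = (−1)^(i+j)·(minor ij) (rows/columns in the sector order above):
  C_11 = (0.90)(0.85) − (-0.40)(-0.40) = 0.6050
  C_12 = −[(-0.05)(0.85) − (-0.40)(-0.30)] = 0.1625
  C_13 = (-0.05)(-0.40) − (0.90)(-0.30) = 0.2900
  C_21 = −[(-0.40)(0.85) − (-0.25)(-0.40)] = 0.4400
  C_22 = (0.75)(0.85) − (-0.25)(-0.30) = 0.5625
  C_23 = −[(0.75)(-0.40) − (-0.40)(-0.30)] = 0.4200
  C_31 = (-0.40)(-0.40) − (-0.25)(0.90) = 0.3850
  C_32 = −[(0.75)(-0.40) − (-0.25)(-0.05)] = 0.3125
  C_33 = (0.75)(0.90) − (-0.40)(-0.05) = 0.6550
det(I−A) = Σ_j (I−A)_1j·C_1j = (0.75)(0.6050) + (-0.40)(0.1625) + (-0.25)(0.2900) = 0.31625
adj(I−A) = Cᵀ =
  [ 0.6050   0.4400   0.3850]
  [ 0.1625   0.5625   0.3125]
  [ 0.2900   0.4200   0.6550]
(I − A)⁻¹ = adj(I−A) / det(I−A) ≈
  [   1.91304     1.39130     1.21739]
  [   0.51383     1.77866     0.98814]
  [   0.91700     1.32806     2.07115]
The output multiplier for sector j is the column-j sum of the Leontief inverse (I − A)⁻¹ = adj(I−A) / det(I−A).
Column 3 of adj(I−A): (0.3850, 0.3125, 0.6550); det(I−A) = 0.31625.
m_3 = (0.3850 + 0.3125 + 0.6550) / 0.31625 = 1.3525 / 0.31625 ≈ 4.2767.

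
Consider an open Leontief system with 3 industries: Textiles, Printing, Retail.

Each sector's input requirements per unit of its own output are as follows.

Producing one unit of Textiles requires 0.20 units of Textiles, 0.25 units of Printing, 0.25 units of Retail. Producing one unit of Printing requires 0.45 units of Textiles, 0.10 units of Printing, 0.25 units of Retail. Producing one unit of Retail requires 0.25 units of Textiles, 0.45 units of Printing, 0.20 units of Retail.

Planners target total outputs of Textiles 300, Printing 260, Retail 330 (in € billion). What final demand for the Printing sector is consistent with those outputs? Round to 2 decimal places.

d_2 = 10.50

I − A =
  [   0.80    -0.45    -0.25]
  [  -0.25     0.90    -0.45]
  [  -0.25    -0.25     0.80]
d = (I − A) x:
  d_1 = (+0.80)·300 + (-0.45)·260 + (-0.25)·330 = 40.50
  d_2 = (-0.25)·300 + (+0.90)·260 + (-0.45)·330 = 10.50
  d_3 = (-0.25)·300 + (-0.25)·260 + (+0.80)·330 = 124.00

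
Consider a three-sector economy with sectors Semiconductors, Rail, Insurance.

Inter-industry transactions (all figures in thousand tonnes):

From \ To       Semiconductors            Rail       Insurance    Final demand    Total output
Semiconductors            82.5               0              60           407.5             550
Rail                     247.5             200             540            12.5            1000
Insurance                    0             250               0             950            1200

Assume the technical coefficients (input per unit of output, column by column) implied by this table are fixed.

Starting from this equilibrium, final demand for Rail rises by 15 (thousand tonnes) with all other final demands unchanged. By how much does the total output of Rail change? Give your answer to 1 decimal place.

Technical coefficients a_ij = z_ij / X_j:
  a_11 = 82.5/550 = 0.15, a_21 = 247.5/550 = 0.45, a_31 = 0/550 = 0.00
  a_12 = 0/1000 = 0.00, a_22 = 200/1000 = 0.20, a_32 = 250/1000 = 0.25
  a_13 = 60/1200 = 0.05, a_23 = 540/1200 = 0.45, a_33 = 0/1200 = 0.00
I − A =
  [   0.85     0.00    -0.05]
  [  -0.45     0.80    -0.45]
  [   0.00    -0.25     1.00]
Cofactors of I−A, C_ij = (−1)^(i+j)·(minor ij) (rows/columns in the sector order above):
  C_11 = (0.80)(1.00) − (-0.45)(-0.25) = 0.6875
  C_12 = −[(-0.45)(1.00) − (-0.45)(0.00)] = 0.4500
  C_13 = (-0.45)(-0.25) − (0.80)(0.00) = 0.1125
  C_21 = −[(0.00)(1.00) − (-0.05)(-0.25)] = 0.0125
  C_22 = (0.85)(1.00) − (-0.05)(0.00) = 0.8500
  C_23 = −[(0.85)(-0.25) − (0.00)(0.00)] = 0.2125
  C_31 = (0.00)(-0.45) − (-0.05)(0.80) = 0.0400
  C_32 = −[(0.85)(-0.45) − (-0.05)(-0.45)] = 0.4050
  C_33 = (0.85)(0.80) − (0.00)(-0.45) = 0.6800
det(I−A) = Σ_j (I−A)_1j·C_1j = (0.85)(0.6875) + (0.00)(0.4500) + (-0.05)(0.1125) = 0.57875
adj(I−A) = Cᵀ =
  [ 0.6875   0.0125   0.0400]
  [ 0.4500   0.8500   0.4050]
  [ 0.1125   0.2125   0.6800]
(I − A)⁻¹ = adj(I−A) / det(I−A) ≈
  [   1.1879     0.0216     0.0691]
  [   0.7775     1.4687     0.6998]
  [   0.1944     0.3672     1.1749]
Δx = (I − A)⁻¹ Δd with Δd having +15 in the Rail component and 0 elsewhere.
So Δx_2 = L_22 · (+15), where L_22 = adj(I−A)_22 / det(I−A) = 0.8500 / 0.57875.
Δx_2 = 0.8500 × (+15) / 0.57875 = 12.75 / 0.57875 ≈ 22.0.

Δx_2 = 22.0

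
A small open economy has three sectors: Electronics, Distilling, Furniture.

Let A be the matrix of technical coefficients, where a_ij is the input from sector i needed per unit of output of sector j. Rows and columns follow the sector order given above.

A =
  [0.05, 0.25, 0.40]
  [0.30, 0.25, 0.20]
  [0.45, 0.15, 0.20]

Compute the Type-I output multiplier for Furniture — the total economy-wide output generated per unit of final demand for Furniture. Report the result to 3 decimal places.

I − A =
  [   0.95    -0.25    -0.40]
  [  -0.30     0.75    -0.20]
  [  -0.45    -0.15     0.80]
Cofactors of I−A, C_ij = (−1)^(i+j)·(minor ij) (rows/columns in the sector order above):
  C_11 = (0.75)(0.80) − (-0.20)(-0.15) = 0.5700
  C_12 = −[(-0.30)(0.80) − (-0.20)(-0.45)] = 0.3300
  C_13 = (-0.30)(-0.15) − (0.75)(-0.45) = 0.3825
  C_21 = −[(-0.25)(0.80) − (-0.40)(-0.15)] = 0.2600
  C_22 = (0.95)(0.80) − (-0.40)(-0.45) = 0.5800
  C_23 = −[(0.95)(-0.15) − (-0.25)(-0.45)] = 0.2550
  C_31 = (-0.25)(-0.20) − (-0.40)(0.75) = 0.3500
  C_32 = −[(0.95)(-0.20) − (-0.40)(-0.30)] = 0.3100
  C_33 = (0.95)(0.75) − (-0.25)(-0.30) = 0.6375
det(I−A) = Σ_j (I−A)_1j·C_1j = (0.95)(0.5700) + (-0.25)(0.3300) + (-0.40)(0.3825) = 0.3060
adj(I−A) = Cᵀ =
  [ 0.5700   0.2600   0.3500]
  [ 0.3300   0.5800   0.3100]
  [ 0.3825   0.2550   0.6375]
(I − A)⁻¹ = adj(I−A) / det(I−A) ≈
  [   1.8627     0.8497     1.1438]
  [   1.0784     1.8954     1.0131]
  [   1.2500     0.8333     2.0833]
The output multiplier for sector j is the column-j sum of the Leontief inverse (I − A)⁻¹ = adj(I−A) / det(I−A).
Column F of adj(I−A): (0.3500, 0.3100, 0.6375); det(I−A) = 0.3060.
m_F = (0.3500 + 0.3100 + 0.6375) / 0.3060 = 1.2975 / 0.3060 ≈ 4.240.

m_F = 4.240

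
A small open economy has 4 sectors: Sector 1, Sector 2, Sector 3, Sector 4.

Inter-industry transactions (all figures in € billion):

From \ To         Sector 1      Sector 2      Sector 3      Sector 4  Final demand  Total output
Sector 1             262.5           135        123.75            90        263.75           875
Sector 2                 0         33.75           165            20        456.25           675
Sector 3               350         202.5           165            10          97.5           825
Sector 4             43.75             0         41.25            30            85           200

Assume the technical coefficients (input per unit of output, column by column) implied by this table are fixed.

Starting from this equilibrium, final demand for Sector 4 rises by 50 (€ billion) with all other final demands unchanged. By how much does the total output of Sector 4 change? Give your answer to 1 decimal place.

Technical coefficients a_ij = z_ij / X_j:
  a_11 = 262.5/875 = 0.30, a_21 = 0/875 = 0.00, a_31 = 350/875 = 0.40, a_41 = 43.75/875 = 0.05
  a_12 = 135/675 = 0.20, a_22 = 33.75/675 = 0.05, a_32 = 202.5/675 = 0.30, a_42 = 0/675 = 0.00
  a_13 = 123.75/825 = 0.15, a_23 = 165/825 = 0.20, a_33 = 165/825 = 0.20, a_43 = 41.25/825 = 0.05
  a_14 = 90/200 = 0.45, a_24 = 20/200 = 0.10, a_34 = 10/200 = 0.05, a_44 = 30/200 = 0.15
I − A =
  [   0.70    -0.20    -0.15    -0.45]
  [   0.00     0.95    -0.20    -0.10]
  [  -0.40    -0.30     0.80    -0.05]
  [  -0.05     0.00    -0.05     0.85]
Compute the cofactors C_ij = (−1)^(i+j)·(3×3 minor ij) of I−A; the adjugate is their transpose:
adj(I−A) = Cᵀ =
  [ 0.591125   0.180500   0.177500   0.344625]
  [ 0.074500   0.395875   0.118750   0.093000]
  [ 0.326875   0.240250   0.542875   0.233250]
  [ 0.054000   0.024750   0.042375   0.417000]
det(I−A) = Σ_j (I−A)_1j·C_1j = (0.70)(0.591125) + (-0.20)(0.074500) + (-0.15)(0.326875) + (-0.45)(0.054000) = 0.32555625
(I − A)⁻¹ = adj(I−A) / det(I−A) ≈
  [   1.8157     0.5544     0.5452     1.0586]
  [   0.2288     1.2160     0.3648     0.2857]
  [   1.0041     0.7380     1.6675     0.7165]
  [   0.1659     0.0760     0.1302     1.2809]
Δx = (I − A)⁻¹ Δd with Δd having +50 in the Sector 4 component and 0 elsewhere.
So Δx_4 = L_44 · (+50), where L_44 = adj(I−A)_44 / det(I−A) = 0.417000 / 0.32555625.
Δx_4 = 0.417000 × (+50) / 0.32555625 = 20.85 / 0.32555625 ≈ 64.0.

Δx_4 = 64.0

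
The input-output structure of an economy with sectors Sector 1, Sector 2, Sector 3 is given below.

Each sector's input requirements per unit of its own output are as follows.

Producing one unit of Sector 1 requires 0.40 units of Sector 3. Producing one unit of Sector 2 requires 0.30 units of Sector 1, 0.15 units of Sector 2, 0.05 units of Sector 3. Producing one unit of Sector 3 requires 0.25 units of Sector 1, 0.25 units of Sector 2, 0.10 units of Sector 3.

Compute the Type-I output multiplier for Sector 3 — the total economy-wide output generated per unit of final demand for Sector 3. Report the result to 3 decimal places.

m_3 = 2.176

I − A =
  [   1.00    -0.30    -0.25]
  [   0.00     0.85    -0.25]
  [  -0.40    -0.05     0.90]
Cofactors of I−A, C_ij = (−1)^(i+j)·(minor ij) (rows/columns in the sector order above):
  C_11 = (0.85)(0.90) − (-0.25)(-0.05) = 0.7525
  C_12 = −[(0.00)(0.90) − (-0.25)(-0.40)] = 0.1000
  C_13 = (0.00)(-0.05) − (0.85)(-0.40) = 0.3400
  C_21 = −[(-0.30)(0.90) − (-0.25)(-0.05)] = 0.2825
  C_22 = (1.00)(0.90) − (-0.25)(-0.40) = 0.8000
  C_23 = −[(1.00)(-0.05) − (-0.30)(-0.40)] = 0.1700
  C_31 = (-0.30)(-0.25) − (-0.25)(0.85) = 0.2875
  C_32 = −[(1.00)(-0.25) − (-0.25)(0.00)] = 0.2500
  C_33 = (1.00)(0.85) − (-0.30)(0.00) = 0.8500
det(I−A) = Σ_j (I−A)_1j·C_1j = (1.00)(0.7525) + (-0.30)(0.1000) + (-0.25)(0.3400) = 0.6375
adj(I−A) = Cᵀ =
  [ 0.7525   0.2825   0.2875]
  [ 0.1000   0.8000   0.2500]
  [ 0.3400   0.1700   0.8500]
(I − A)⁻¹ = adj(I−A) / det(I−A) ≈
  [   1.1804     0.4431     0.4510]
  [   0.1569     1.2549     0.3922]
  [   0.5333     0.2667     1.3333]
The output multiplier for sector j is the column-j sum of the Leontief inverse (I − A)⁻¹ = adj(I−A) / det(I−A).
Column 3 of adj(I−A): (0.2875, 0.2500, 0.8500); det(I−A) = 0.6375.
m_3 = (0.2875 + 0.2500 + 0.8500) / 0.6375 = 1.3875 / 0.6375 ≈ 2.176.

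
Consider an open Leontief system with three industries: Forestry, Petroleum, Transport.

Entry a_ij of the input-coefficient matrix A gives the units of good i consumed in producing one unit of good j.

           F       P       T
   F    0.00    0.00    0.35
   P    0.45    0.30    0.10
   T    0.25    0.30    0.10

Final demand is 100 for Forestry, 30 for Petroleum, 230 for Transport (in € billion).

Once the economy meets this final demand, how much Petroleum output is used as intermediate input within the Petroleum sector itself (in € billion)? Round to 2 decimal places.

I − A =
  [   1.00     0.00    -0.35]
  [  -0.45     0.70    -0.10]
  [  -0.25    -0.30     0.90]
Cofactors of I−A, C_ij = (−1)^(i+j)·(minor ij) (rows/columns in the sector order above):
  C_11 = (0.70)(0.90) − (-0.10)(-0.30) = 0.6000
  C_12 = −[(-0.45)(0.90) − (-0.10)(-0.25)] = 0.4300
  C_13 = (-0.45)(-0.30) − (0.70)(-0.25) = 0.3100
  C_21 = −[(0.00)(0.90) − (-0.35)(-0.30)] = 0.1050
  C_22 = (1.00)(0.90) − (-0.35)(-0.25) = 0.8125
  C_23 = −[(1.00)(-0.30) − (0.00)(-0.25)] = 0.3000
  C_31 = (0.00)(-0.10) − (-0.35)(0.70) = 0.2450
  C_32 = −[(1.00)(-0.10) − (-0.35)(-0.45)] = 0.2575
  C_33 = (1.00)(0.70) − (0.00)(-0.45) = 0.7000
det(I−A) = Σ_j (I−A)_1j·C_1j = (1.00)(0.6000) + (0.00)(0.4300) + (-0.35)(0.3100) = 0.4915
adj(I−A) = Cᵀ =
  [ 0.6000   0.1050   0.2450]
  [ 0.4300   0.8125   0.2575]
  [ 0.3100   0.3000   0.7000]
(I − A)⁻¹ = adj(I−A) / det(I−A) ≈
  [   1.2208     0.2136     0.4985]
  [   0.8749     1.6531     0.5239]
  [   0.6307     0.6104     1.4242]
First solve x = (I − A)⁻¹ d = adj(I−A)·d / det(I−A); in particular x_P = (0.4300·100 + 0.8125·30 + 0.2575·230) / 0.4915 = 126.60 / 0.4915 ≈ 257.5788.
Intermediate flow from P to P: z_PP = a_PP · x_P = 0.30 × 126.60 / 0.4915 = 37.98 / 0.4915 ≈ 77.27.

z_PP = 77.27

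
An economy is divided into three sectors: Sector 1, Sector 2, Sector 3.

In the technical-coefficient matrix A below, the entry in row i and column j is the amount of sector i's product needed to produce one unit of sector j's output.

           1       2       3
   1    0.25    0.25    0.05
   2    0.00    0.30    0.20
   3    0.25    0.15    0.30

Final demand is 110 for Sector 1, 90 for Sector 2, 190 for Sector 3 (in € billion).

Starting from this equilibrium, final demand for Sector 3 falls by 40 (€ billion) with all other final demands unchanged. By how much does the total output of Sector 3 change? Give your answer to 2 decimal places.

Δx_3 = -64.86

I − A =
  [   0.75    -0.25    -0.05]
  [   0.00     0.70    -0.20]
  [  -0.25    -0.15     0.70]
Cofactors of I−A, C_ij = (−1)^(i+j)·(minor ij) (rows/columns in the sector order above):
  C_11 = (0.70)(0.70) − (-0.20)(-0.15) = 0.4600
  C_12 = −[(0.00)(0.70) − (-0.20)(-0.25)] = 0.0500
  C_13 = (0.00)(-0.15) − (0.70)(-0.25) = 0.1750
  C_21 = −[(-0.25)(0.70) − (-0.05)(-0.15)] = 0.1825
  C_22 = (0.75)(0.70) − (-0.05)(-0.25) = 0.5125
  C_23 = −[(0.75)(-0.15) − (-0.25)(-0.25)] = 0.1750
  C_31 = (-0.25)(-0.20) − (-0.05)(0.70) = 0.0850
  C_32 = −[(0.75)(-0.20) − (-0.05)(0.00)] = 0.1500
  C_33 = (0.75)(0.70) − (-0.25)(0.00) = 0.5250
det(I−A) = Σ_j (I−A)_1j·C_1j = (0.75)(0.4600) + (-0.25)(0.0500) + (-0.05)(0.1750) = 0.32375
adj(I−A) = Cᵀ =
  [ 0.4600   0.1825   0.0850]
  [ 0.0500   0.5125   0.1500]
  [ 0.1750   0.1750   0.5250]
(I − A)⁻¹ = adj(I−A) / det(I−A) ≈
  [   1.4208     0.5637     0.2625]
  [   0.1544     1.5830     0.4633]
  [   0.5405     0.5405     1.6216]
Δx = (I − A)⁻¹ Δd with Δd having -40 in the Sector 3 component and 0 elsewhere.
So Δx_3 = L_33 · (-40), where L_33 = adj(I−A)_33 / det(I−A) = 0.5250 / 0.32375.
Δx_3 = 0.5250 × (-40) / 0.32375 = -21.00 / 0.32375 ≈ -64.86.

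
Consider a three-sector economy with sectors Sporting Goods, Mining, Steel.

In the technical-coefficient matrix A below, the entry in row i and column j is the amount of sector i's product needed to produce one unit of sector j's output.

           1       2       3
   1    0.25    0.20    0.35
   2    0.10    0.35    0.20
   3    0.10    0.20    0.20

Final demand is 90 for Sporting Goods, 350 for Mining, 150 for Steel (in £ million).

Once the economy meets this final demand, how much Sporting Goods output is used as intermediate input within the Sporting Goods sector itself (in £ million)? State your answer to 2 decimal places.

z_11 = 132.01

I − A =
  [   0.75    -0.20    -0.35]
  [  -0.10     0.65    -0.20]
  [  -0.10    -0.20     0.80]
Cofactors of I−A, C_ij = (−1)^(i+j)·(minor ij) (rows/columns in the sector order above):
  C_11 = (0.65)(0.80) − (-0.20)(-0.20) = 0.4800
  C_12 = −[(-0.10)(0.80) − (-0.20)(-0.10)] = 0.1000
  C_13 = (-0.10)(-0.20) − (0.65)(-0.10) = 0.0850
  C_21 = −[(-0.20)(0.80) − (-0.35)(-0.20)] = 0.2300
  C_22 = (0.75)(0.80) − (-0.35)(-0.10) = 0.5650
  C_23 = −[(0.75)(-0.20) − (-0.20)(-0.10)] = 0.1700
  C_31 = (-0.20)(-0.20) − (-0.35)(0.65) = 0.2675
  C_32 = −[(0.75)(-0.20) − (-0.35)(-0.10)] = 0.1850
  C_33 = (0.75)(0.65) − (-0.20)(-0.10) = 0.4675
det(I−A) = Σ_j (I−A)_1j·C_1j = (0.75)(0.4800) + (-0.20)(0.1000) + (-0.35)(0.0850) = 0.31025
adj(I−A) = Cᵀ =
  [ 0.4800   0.2300   0.2675]
  [ 0.1000   0.5650   0.1850]
  [ 0.0850   0.1700   0.4675]
(I − A)⁻¹ = adj(I−A) / det(I−A) ≈
  [   1.5471     0.7413     0.8622]
  [   0.3223     1.8211     0.5963]
  [   0.2740     0.5479     1.5068]
First solve x = (I − A)⁻¹ d = adj(I−A)·d / det(I−A); in particular x_1 = (0.4800·90 + 0.2300·350 + 0.2675·150) / 0.31025 = 163.825 / 0.31025 ≈ 528.0419.
Intermediate flow from 1 to 1: z_11 = a_11 · x_1 = 0.25 × 163.825 / 0.31025 = 40.95625 / 0.31025 ≈ 132.01.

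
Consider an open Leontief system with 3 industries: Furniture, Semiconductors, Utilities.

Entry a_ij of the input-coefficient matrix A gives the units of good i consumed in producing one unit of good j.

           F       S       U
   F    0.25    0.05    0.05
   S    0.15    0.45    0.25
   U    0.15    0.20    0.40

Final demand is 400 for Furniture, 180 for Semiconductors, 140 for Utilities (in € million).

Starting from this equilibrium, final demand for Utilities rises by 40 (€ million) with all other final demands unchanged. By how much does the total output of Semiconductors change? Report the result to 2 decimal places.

I − A =
  [   0.75    -0.05    -0.05]
  [  -0.15     0.55    -0.25]
  [  -0.15    -0.20     0.60]
Cofactors of I−A, C_ij = (−1)^(i+j)·(minor ij) (rows/columns in the sector order above):
  C_11 = (0.55)(0.60) − (-0.25)(-0.20) = 0.2800
  C_12 = −[(-0.15)(0.60) − (-0.25)(-0.15)] = 0.1275
  C_13 = (-0.15)(-0.20) − (0.55)(-0.15) = 0.1125
  C_21 = −[(-0.05)(0.60) − (-0.05)(-0.20)] = 0.0400
  C_22 = (0.75)(0.60) − (-0.05)(-0.15) = 0.4425
  C_23 = −[(0.75)(-0.20) − (-0.05)(-0.15)] = 0.1575
  C_31 = (-0.05)(-0.25) − (-0.05)(0.55) = 0.0400
  C_32 = −[(0.75)(-0.25) − (-0.05)(-0.15)] = 0.1950
  C_33 = (0.75)(0.55) − (-0.05)(-0.15) = 0.4050
det(I−A) = Σ_j (I−A)_1j·C_1j = (0.75)(0.2800) + (-0.05)(0.1275) + (-0.05)(0.1125) = 0.1980
adj(I−A) = Cᵀ =
  [ 0.2800   0.0400   0.0400]
  [ 0.1275   0.4425   0.1950]
  [ 0.1125   0.1575   0.4050]
(I − A)⁻¹ = adj(I−A) / det(I−A) ≈
  [   1.4141     0.2020     0.2020]
  [   0.6439     2.2348     0.9848]
  [   0.5682     0.7955     2.0455]
Δx = (I − A)⁻¹ Δd with Δd having +40 in the Utilities component and 0 elsewhere.
So Δx_S = L_SU · (+40), where L_SU = adj(I−A)_SU / det(I−A) = 0.1950 / 0.1980.
Δx_S = 0.1950 × (+40) / 0.1980 = 7.80 / 0.1980 ≈ 39.39.

Δx_S = 39.39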